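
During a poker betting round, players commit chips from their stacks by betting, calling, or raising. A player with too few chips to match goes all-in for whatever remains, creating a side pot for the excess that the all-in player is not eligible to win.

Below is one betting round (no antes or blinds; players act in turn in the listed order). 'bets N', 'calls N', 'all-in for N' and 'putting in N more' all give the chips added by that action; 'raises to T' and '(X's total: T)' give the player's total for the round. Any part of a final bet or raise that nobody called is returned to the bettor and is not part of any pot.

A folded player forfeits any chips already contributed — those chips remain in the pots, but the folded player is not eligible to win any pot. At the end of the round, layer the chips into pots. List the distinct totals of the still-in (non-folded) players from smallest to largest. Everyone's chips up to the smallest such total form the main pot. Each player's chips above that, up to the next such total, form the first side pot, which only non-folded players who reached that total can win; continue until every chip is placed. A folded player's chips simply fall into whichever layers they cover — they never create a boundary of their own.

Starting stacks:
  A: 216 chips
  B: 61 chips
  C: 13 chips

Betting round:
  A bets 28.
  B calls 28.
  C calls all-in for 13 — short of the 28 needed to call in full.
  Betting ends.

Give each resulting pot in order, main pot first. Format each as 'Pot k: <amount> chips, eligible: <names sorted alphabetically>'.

Pot 1: 39 chips, eligible: A, B, C
Pot 2: 30 chips, eligible: A, B

Derivation:
Contributions: A=28, B=28, C=13
Pot levels (distinct totals of non-folded players): 13, 28
Layer 1-13: 13 each from A, B, C = 13*3 = 39 chips; eligible A, B, C
Layer 14-28: 15 each from A, B = 15*2 = 30 chips; eligible A, B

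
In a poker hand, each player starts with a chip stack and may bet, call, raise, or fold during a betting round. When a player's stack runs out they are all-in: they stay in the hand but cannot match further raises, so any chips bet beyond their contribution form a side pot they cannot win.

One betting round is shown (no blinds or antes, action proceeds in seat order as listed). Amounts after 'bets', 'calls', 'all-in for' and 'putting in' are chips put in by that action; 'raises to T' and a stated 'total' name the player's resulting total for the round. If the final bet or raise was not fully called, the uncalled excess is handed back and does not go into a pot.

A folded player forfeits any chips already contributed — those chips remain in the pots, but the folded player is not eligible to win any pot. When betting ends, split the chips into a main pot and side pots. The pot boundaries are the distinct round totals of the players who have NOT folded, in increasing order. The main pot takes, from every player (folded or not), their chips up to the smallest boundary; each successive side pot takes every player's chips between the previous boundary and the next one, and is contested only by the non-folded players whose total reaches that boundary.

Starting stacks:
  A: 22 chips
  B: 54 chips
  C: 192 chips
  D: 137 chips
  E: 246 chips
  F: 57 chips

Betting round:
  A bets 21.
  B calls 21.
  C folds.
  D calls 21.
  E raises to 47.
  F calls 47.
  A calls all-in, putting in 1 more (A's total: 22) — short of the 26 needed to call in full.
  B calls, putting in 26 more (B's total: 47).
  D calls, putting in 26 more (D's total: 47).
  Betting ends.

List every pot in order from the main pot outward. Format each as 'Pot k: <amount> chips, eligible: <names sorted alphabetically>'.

Contributions: A=22, B=47, D=47, E=47, F=47
Folded: C
Pot levels (distinct totals of non-folded players): 22, 47
Layer 1-22: 22 each from A, B, D, E, F = 22*5 = 110 chips; eligible A, B, D, E, F
Layer 23-47: 25 each from B, D, E, F = 25*4 = 100 chips; eligible B, D, E, F

Pot 1: 110 chips, eligible: A, B, D, E, F
Pot 2: 100 chips, eligible: B, D, E, F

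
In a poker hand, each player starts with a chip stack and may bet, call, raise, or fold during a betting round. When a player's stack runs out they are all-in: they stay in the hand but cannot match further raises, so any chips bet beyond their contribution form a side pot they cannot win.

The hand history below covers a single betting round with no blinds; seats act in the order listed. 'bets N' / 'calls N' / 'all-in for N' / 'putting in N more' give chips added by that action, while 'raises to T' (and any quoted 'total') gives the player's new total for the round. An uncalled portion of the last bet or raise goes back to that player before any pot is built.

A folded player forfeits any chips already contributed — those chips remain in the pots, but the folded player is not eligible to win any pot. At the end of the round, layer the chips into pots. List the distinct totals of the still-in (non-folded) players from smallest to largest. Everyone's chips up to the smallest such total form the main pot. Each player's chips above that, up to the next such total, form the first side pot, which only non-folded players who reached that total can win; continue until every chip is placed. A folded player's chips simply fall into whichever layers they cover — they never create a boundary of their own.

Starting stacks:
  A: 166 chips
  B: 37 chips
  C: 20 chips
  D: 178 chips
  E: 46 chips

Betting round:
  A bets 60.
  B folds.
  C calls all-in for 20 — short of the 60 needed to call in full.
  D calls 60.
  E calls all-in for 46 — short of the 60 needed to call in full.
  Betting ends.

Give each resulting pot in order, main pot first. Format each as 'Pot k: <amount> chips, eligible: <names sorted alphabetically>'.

Pot 1: 80 chips, eligible: A, C, D, E
Pot 2: 78 chips, eligible: A, D, E
Pot 3: 28 chips, eligible: A, D

Derivation:
Contributions: A=60, C=20, D=60, E=46
Folded: B
Pot levels (distinct totals of non-folded players): 20, 46, 60
Layer 1-20: 20 each from A, C, D, E = 20*4 = 80 chips; eligible A, C, D, E
Layer 21-46: 26 each from A, D, E = 26*3 = 78 chips; eligible A, D, E
Layer 47-60: 14 each from A, D = 14*2 = 28 chips; eligible A, D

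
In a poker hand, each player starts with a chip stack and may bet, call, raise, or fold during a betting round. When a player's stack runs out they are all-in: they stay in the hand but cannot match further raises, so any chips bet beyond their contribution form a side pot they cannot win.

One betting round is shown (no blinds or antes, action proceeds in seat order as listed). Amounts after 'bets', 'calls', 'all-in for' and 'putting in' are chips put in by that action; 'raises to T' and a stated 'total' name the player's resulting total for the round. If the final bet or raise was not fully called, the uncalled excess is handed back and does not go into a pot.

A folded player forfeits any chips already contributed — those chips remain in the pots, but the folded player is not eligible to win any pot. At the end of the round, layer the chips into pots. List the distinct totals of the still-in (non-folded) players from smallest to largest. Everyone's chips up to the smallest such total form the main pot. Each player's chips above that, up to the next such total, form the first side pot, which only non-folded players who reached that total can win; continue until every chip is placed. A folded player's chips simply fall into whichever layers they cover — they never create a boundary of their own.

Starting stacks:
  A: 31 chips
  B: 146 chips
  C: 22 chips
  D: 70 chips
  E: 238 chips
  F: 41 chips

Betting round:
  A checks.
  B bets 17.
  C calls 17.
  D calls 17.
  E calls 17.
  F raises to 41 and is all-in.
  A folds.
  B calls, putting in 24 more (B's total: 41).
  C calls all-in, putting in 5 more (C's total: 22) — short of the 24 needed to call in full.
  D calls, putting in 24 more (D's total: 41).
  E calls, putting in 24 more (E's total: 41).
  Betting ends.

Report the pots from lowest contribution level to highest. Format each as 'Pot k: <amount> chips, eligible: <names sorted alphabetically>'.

Contributions: B=41, C=22, D=41, E=41, F=41
Folded: A
Pot levels (distinct totals of non-folded players): 22, 41
Layer 1-22: 22 each from B, C, D, E, F = 22*5 = 110 chips; eligible B, C, D, E, F
Layer 23-41: 19 each from B, D, E, F = 19*4 = 76 chips; eligible B, D, E, F

Pot 1: 110 chips, eligible: B, C, D, E, F
Pot 2: 76 chips, eligible: B, D, E, F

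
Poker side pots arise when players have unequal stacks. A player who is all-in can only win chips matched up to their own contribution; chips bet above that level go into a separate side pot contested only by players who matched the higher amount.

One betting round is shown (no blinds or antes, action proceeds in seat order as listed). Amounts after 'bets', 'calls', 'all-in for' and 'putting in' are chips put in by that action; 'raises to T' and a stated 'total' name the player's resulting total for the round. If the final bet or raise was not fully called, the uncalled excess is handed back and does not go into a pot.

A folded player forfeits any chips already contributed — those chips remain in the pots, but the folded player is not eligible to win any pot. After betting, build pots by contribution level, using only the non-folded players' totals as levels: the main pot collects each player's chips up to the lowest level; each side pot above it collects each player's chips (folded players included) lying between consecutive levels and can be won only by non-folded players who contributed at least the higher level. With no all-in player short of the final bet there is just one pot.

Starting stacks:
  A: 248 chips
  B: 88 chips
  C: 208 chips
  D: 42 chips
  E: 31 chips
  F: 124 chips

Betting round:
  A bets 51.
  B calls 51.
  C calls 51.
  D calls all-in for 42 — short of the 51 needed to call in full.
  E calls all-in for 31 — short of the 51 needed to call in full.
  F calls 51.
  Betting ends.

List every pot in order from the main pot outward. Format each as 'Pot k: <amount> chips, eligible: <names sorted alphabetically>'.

Pot 1: 186 chips, eligible: A, B, C, D, E, F
Pot 2: 55 chips, eligible: A, B, C, D, F
Pot 3: 36 chips, eligible: A, B, C, F

Derivation:
Contributions: A=51, B=51, C=51, D=42, E=31, F=51
Pot levels (distinct totals of non-folded players): 31, 42, 51
Layer 1-31: 31 each from A, B, C, D, E, F = 31*6 = 186 chips; eligible A, B, C, D, E, F
Layer 32-42: 11 each from A, B, C, D, F = 11*5 = 55 chips; eligible A, B, C, D, F
Layer 43-51: 9 each from A, B, C, F = 9*4 = 36 chips; eligible A, B, C, F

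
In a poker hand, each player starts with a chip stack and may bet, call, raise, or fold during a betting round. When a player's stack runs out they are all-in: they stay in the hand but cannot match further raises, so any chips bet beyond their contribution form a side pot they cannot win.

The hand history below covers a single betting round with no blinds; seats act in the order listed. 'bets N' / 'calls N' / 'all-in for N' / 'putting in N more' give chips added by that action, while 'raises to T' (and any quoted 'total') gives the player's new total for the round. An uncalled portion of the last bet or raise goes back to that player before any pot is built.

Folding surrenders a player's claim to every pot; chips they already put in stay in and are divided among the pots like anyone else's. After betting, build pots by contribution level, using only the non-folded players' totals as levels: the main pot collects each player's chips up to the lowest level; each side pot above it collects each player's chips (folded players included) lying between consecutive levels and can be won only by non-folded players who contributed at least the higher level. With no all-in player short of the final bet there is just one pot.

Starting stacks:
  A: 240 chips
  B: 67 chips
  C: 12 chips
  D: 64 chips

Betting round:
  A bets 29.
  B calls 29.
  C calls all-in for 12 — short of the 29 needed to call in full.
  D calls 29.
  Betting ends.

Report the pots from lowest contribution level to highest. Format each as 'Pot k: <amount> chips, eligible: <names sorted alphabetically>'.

Contributions: A=29, B=29, C=12, D=29
Pot levels (distinct totals of non-folded players): 12, 29
Layer 1-12: 12 each from A, B, C, D = 12*4 = 48 chips; eligible A, B, C, D
Layer 13-29: 17 each from A, B, D = 17*3 = 51 chips; eligible A, B, D

Pot 1: 48 chips, eligible: A, B, C, D
Pot 2: 51 chips, eligible: A, B, D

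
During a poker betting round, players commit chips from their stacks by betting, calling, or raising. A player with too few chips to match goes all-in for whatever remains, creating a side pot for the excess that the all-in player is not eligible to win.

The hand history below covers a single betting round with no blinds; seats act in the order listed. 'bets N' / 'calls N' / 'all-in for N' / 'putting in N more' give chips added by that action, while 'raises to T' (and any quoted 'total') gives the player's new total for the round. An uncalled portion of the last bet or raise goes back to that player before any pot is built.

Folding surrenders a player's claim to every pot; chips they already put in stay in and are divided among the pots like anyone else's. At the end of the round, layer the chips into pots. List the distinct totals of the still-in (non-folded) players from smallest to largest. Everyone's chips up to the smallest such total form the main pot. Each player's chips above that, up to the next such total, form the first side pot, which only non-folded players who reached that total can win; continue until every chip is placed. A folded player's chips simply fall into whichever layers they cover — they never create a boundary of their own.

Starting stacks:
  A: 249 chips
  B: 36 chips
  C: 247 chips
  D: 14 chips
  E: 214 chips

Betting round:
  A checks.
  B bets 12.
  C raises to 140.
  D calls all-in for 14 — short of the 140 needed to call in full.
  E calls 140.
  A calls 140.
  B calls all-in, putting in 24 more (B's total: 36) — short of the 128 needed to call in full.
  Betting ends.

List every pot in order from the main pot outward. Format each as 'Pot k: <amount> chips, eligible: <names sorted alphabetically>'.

Pot 1: 70 chips, eligible: A, B, C, D, E
Pot 2: 88 chips, eligible: A, B, C, E
Pot 3: 312 chips, eligible: A, C, E

Derivation:
Contributions: A=140, B=36, C=140, D=14, E=140
Pot levels (distinct totals of non-folded players): 14, 36, 140
Layer 1-14: 14 each from A, B, C, D, E = 14*5 = 70 chips; eligible A, B, C, D, E
Layer 15-36: 22 each from A, B, C, E = 22*4 = 88 chips; eligible A, B, C, E
Layer 37-140: 104 each from A, C, E = 104*3 = 312 chips; eligible A, C, E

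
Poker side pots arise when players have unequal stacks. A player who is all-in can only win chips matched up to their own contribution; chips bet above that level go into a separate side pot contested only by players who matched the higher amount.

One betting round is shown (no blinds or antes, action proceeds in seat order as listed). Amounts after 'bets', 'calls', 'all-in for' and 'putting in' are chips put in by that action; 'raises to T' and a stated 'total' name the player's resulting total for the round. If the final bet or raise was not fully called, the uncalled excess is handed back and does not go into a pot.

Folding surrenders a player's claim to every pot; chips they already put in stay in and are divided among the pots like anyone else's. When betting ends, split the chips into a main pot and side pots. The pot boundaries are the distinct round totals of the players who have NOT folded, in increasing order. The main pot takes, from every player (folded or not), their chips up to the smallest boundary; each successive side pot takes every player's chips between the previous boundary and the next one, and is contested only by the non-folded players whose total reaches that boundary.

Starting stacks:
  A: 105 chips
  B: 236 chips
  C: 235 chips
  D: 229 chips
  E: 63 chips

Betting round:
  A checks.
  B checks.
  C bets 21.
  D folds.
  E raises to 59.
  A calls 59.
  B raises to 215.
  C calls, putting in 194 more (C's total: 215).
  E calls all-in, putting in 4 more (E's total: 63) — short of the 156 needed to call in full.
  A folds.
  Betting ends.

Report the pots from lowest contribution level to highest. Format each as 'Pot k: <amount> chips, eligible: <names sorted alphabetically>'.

Pot 1: 248 chips, eligible: B, C, E
Pot 2: 304 chips, eligible: B, C

Derivation:
Contributions: A=59, B=215, C=215, E=63
Folded: A, D
Pot levels (distinct totals of non-folded players): 63, 215
Layer 1-63: A 59 + B 63 + C 63 + E 63 = 248 chips; eligible B, C, E
Layer 64-215: 152 each from B, C = 152*2 = 304 chips; eligible B, C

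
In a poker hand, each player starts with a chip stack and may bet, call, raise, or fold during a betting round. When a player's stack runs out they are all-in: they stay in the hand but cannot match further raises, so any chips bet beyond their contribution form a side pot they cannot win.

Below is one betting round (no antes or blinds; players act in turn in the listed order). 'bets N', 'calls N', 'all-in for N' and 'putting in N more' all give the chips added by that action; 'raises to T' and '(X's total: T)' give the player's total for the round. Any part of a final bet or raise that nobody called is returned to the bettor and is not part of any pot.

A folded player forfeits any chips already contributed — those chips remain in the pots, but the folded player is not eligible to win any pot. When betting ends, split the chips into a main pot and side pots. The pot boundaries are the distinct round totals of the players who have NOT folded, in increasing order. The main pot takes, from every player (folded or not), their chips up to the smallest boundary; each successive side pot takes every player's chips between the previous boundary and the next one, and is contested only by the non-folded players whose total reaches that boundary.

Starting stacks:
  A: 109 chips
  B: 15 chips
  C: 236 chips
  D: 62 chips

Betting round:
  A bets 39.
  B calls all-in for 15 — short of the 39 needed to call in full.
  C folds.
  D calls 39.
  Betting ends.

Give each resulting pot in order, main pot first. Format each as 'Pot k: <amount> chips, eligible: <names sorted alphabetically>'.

Pot 1: 45 chips, eligible: A, B, D
Pot 2: 48 chips, eligible: A, D

Derivation:
Contributions: A=39, B=15, D=39
Folded: C
Pot levels (distinct totals of non-folded players): 15, 39
Layer 1-15: 15 each from A, B, D = 15*3 = 45 chips; eligible A, B, D
Layer 16-39: 24 each from A, D = 24*2 = 48 chips; eligible A, D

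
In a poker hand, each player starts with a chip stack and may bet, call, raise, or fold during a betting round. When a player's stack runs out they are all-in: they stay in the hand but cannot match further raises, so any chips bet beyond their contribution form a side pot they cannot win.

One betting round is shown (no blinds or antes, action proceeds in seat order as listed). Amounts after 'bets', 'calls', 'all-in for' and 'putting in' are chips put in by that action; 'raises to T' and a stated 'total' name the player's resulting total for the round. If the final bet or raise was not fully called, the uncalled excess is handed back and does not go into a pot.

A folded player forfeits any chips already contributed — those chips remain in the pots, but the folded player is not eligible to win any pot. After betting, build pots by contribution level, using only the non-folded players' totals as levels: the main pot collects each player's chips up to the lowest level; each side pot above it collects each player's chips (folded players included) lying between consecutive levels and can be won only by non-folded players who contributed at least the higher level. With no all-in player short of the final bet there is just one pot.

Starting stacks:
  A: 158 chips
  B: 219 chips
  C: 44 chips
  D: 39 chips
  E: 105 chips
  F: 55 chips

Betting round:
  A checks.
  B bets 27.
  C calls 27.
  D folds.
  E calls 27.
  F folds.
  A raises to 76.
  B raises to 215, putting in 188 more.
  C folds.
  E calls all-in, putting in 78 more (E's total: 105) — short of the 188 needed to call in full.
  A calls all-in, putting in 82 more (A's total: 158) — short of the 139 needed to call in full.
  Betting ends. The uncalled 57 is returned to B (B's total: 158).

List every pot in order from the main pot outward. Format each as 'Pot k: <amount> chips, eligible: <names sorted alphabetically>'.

Contributions (after 57 returned to B): A=158, B=158, C=27, E=105
Folded: C, D, F
Pot levels (distinct totals of non-folded players): 105, 158
Layer 1-105: A 105 + B 105 + C 27 + E 105 = 342 chips; eligible A, B, E
Layer 106-158: 53 each from A, B = 53*2 = 106 chips; eligible A, B

Pot 1: 342 chips, eligible: A, B, E
Pot 2: 106 chips, eligible: A, B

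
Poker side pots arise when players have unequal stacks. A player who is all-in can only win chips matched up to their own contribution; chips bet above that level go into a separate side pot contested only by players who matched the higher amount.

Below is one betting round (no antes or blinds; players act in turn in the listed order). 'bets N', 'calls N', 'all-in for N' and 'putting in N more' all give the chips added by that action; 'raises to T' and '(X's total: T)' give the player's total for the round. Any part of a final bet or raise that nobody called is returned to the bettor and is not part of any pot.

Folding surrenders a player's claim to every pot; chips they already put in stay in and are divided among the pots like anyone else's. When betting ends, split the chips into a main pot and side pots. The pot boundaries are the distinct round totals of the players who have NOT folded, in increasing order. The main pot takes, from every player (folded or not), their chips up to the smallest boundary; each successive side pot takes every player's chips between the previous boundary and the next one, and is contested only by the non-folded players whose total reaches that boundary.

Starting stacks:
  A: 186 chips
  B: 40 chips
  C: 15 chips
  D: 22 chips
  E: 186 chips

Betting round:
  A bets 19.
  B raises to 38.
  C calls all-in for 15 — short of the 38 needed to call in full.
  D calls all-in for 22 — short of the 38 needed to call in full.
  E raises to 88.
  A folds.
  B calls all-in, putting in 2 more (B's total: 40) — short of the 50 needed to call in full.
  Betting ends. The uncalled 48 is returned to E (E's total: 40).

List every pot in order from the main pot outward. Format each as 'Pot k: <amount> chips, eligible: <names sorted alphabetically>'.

Pot 1: 75 chips, eligible: B, C, D, E
Pot 2: 25 chips, eligible: B, D, E
Pot 3: 36 chips, eligible: B, E

Derivation:
Contributions (after 48 returned to E): A=19, B=40, C=15, D=22, E=40
Folded: A
Pot levels (distinct totals of non-folded players): 15, 22, 40
Layer 1-15: 15 each from A, B, C, D, E = 15*5 = 75 chips; eligible B, C, D, E
Layer 16-22: A 4 + B 7 + D 7 + E 7 = 25 chips; eligible B, D, E
Layer 23-40: 18 each from B, E = 18*2 = 36 chips; eligible B, E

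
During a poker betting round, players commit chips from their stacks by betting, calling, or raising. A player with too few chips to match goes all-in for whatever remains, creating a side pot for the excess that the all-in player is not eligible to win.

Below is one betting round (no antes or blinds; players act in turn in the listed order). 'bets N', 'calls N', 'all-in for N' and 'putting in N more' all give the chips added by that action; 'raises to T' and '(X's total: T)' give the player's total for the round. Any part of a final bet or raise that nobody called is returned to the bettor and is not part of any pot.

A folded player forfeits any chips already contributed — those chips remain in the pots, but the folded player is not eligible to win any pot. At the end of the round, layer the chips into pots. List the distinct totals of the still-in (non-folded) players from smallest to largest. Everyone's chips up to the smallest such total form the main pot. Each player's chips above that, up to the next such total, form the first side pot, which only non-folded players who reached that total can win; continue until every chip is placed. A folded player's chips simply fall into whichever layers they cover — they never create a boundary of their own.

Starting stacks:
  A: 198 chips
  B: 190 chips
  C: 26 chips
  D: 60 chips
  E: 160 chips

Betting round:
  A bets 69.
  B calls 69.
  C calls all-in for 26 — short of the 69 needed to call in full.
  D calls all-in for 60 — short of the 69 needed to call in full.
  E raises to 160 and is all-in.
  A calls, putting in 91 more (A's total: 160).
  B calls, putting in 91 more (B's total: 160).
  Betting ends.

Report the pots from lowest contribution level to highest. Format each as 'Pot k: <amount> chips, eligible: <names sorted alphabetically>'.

Contributions: A=160, B=160, C=26, D=60, E=160
Pot levels (distinct totals of non-folded players): 26, 60, 160
Layer 1-26: 26 each from A, B, C, D, E = 26*5 = 130 chips; eligible A, B, C, D, E
Layer 27-60: 34 each from A, B, D, E = 34*4 = 136 chips; eligible A, B, D, E
Layer 61-160: 100 each from A, B, E = 100*3 = 300 chips; eligible A, B, E

Pot 1: 130 chips, eligible: A, B, C, D, E
Pot 2: 136 chips, eligible: A, B, D, E
Pot 3: 300 chips, eligible: A, B, E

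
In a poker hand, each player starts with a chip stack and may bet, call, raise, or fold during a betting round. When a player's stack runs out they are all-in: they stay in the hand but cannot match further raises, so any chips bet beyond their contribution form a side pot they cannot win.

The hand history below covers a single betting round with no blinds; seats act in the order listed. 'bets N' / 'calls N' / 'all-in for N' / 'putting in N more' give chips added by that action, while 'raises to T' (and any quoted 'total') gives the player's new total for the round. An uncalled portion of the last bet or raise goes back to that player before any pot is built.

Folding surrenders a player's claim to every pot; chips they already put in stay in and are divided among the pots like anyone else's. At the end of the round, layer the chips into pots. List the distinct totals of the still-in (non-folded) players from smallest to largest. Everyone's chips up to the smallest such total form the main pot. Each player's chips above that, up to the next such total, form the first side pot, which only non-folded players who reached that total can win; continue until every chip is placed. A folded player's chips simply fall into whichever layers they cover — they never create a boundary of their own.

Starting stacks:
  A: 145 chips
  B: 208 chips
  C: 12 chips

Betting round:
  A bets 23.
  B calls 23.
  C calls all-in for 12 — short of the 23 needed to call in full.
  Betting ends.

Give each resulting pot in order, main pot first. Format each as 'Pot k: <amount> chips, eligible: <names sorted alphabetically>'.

Pot 1: 36 chips, eligible: A, B, C
Pot 2: 22 chips, eligible: A, B

Derivation:
Contributions: A=23, B=23, C=12
Pot levels (distinct totals of non-folded players): 12, 23
Layer 1-12: 12 each from A, B, C = 12*3 = 36 chips; eligible A, B, C
Layer 13-23: 11 each from A, B = 11*2 = 22 chips; eligible A, B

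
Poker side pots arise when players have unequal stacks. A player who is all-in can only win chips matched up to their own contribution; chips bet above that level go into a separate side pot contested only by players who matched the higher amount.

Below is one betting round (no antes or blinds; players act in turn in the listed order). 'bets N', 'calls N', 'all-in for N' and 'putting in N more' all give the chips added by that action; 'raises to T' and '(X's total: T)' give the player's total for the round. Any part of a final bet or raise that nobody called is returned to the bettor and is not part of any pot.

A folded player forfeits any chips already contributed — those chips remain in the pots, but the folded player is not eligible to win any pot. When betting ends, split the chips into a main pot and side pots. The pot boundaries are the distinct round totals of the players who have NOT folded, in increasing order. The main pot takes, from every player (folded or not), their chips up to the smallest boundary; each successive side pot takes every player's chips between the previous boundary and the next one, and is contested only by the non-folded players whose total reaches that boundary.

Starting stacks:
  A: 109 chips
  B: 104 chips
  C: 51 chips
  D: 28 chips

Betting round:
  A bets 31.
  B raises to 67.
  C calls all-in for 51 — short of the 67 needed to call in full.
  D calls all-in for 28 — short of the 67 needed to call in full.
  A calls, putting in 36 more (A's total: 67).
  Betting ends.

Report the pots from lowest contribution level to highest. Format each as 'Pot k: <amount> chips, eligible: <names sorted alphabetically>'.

Contributions: A=67, B=67, C=51, D=28
Pot levels (distinct totals of non-folded players): 28, 51, 67
Layer 1-28: 28 each from A, B, C, D = 28*4 = 112 chips; eligible A, B, C, D
Layer 29-51: 23 each from A, B, C = 23*3 = 69 chips; eligible A, B, C
Layer 52-67: 16 each from A, B = 16*2 = 32 chips; eligible A, B

Pot 1: 112 chips, eligible: A, B, C, D
Pot 2: 69 chips, eligible: A, B, C
Pot 3: 32 chips, eligible: A, B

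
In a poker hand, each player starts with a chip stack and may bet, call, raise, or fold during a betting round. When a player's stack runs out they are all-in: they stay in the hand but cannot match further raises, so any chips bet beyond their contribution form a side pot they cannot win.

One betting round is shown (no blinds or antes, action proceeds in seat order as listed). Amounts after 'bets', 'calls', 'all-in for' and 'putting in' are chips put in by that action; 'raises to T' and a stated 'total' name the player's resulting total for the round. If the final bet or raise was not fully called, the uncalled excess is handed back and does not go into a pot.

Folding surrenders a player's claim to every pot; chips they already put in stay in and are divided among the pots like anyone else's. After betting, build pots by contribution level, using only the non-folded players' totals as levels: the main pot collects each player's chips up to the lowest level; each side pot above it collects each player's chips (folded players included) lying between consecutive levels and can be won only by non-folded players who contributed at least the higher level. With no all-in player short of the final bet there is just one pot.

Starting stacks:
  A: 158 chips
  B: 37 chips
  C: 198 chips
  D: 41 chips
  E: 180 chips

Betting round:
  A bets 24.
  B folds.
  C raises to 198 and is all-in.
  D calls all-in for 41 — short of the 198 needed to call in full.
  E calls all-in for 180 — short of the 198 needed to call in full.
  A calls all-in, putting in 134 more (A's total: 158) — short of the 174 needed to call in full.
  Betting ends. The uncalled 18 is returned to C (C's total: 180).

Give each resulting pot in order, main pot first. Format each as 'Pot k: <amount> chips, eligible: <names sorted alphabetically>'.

Pot 1: 164 chips, eligible: A, C, D, E
Pot 2: 351 chips, eligible: A, C, E
Pot 3: 44 chips, eligible: C, E

Derivation:
Contributions (after 18 returned to C): A=158, C=180, D=41, E=180
Folded: B
Pot levels (distinct totals of non-folded players): 41, 158, 180
Layer 1-41: 41 each from A, C, D, E = 41*4 = 164 chips; eligible A, C, D, E
Layer 42-158: 117 each from A, C, E = 117*3 = 351 chips; eligible A, C, E
Layer 159-180: 22 each from C, E = 22*2 = 44 chips; eligible C, E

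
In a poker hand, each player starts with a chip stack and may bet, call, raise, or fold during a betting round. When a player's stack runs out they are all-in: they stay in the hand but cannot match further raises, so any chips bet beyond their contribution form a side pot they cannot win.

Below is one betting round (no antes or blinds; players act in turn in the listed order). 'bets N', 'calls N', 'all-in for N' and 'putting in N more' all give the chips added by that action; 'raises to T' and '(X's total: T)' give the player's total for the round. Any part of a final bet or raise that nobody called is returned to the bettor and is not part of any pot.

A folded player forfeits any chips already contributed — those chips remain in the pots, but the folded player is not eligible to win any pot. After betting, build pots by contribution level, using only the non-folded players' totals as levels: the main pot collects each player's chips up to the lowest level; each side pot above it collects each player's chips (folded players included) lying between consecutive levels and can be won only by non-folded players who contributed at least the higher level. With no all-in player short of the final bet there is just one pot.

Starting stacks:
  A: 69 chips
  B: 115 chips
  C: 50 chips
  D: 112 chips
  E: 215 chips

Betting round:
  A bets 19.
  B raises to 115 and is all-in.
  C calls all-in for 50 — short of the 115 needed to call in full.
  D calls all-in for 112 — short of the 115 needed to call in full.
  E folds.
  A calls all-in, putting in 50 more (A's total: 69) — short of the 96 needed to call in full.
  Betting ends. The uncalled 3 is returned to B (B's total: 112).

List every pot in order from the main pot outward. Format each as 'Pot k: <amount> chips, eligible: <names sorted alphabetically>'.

Pot 1: 200 chips, eligible: A, B, C, D
Pot 2: 57 chips, eligible: A, B, D
Pot 3: 86 chips, eligible: B, D

Derivation:
Contributions (after 3 returned to B): A=69, B=112, C=50, D=112
Folded: E
Pot levels (distinct totals of non-folded players): 50, 69, 112
Layer 1-50: 50 each from A, B, C, D = 50*4 = 200 chips; eligible A, B, C, D
Layer 51-69: 19 each from A, B, D = 19*3 = 57 chips; eligible A, B, D
Layer 70-112: 43 each from B, D = 43*2 = 86 chips; eligible B, D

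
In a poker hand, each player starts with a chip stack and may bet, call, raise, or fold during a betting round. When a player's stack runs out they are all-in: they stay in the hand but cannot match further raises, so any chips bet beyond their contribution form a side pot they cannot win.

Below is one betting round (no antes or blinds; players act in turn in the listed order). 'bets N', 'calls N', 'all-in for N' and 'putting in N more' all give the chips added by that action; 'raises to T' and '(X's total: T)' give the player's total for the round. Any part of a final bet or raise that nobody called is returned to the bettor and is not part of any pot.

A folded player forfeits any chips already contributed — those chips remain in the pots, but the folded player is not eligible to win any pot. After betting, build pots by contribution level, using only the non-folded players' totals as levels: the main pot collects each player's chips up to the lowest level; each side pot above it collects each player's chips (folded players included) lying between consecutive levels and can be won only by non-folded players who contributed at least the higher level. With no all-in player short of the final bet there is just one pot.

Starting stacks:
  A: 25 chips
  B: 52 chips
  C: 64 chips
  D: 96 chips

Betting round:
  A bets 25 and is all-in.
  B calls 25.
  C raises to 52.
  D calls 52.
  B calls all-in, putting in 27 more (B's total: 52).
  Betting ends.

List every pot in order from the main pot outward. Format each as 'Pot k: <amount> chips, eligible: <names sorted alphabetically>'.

Pot 1: 100 chips, eligible: A, B, C, D
Pot 2: 81 chips, eligible: B, C, D

Derivation:
Contributions: A=25, B=52, C=52, D=52
Pot levels (distinct totals of non-folded players): 25, 52
Layer 1-25: 25 each from A, B, C, D = 25*4 = 100 chips; eligible A, B, C, D
Layer 26-52: 27 each from B, C, D = 27*3 = 81 chips; eligible B, C, D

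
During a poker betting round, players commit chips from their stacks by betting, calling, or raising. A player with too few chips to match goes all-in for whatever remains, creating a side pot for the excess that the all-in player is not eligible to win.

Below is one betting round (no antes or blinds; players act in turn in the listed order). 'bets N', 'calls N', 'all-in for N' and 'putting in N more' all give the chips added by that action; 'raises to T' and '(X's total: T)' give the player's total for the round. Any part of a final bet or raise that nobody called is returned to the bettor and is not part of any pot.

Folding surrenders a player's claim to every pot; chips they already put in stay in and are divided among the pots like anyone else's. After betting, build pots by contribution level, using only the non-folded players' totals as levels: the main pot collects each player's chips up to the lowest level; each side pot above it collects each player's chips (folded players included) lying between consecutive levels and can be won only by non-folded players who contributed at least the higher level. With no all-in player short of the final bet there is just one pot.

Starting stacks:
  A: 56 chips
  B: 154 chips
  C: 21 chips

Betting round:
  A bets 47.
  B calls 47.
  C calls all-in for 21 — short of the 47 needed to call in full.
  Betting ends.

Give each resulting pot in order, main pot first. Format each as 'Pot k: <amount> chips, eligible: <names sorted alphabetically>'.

Pot 1: 63 chips, eligible: A, B, C
Pot 2: 52 chips, eligible: A, B

Derivation:
Contributions: A=47, B=47, C=21
Pot levels (distinct totals of non-folded players): 21, 47
Layer 1-21: 21 each from A, B, C = 21*3 = 63 chips; eligible A, B, C
Layer 22-47: 26 each from A, B = 26*2 = 52 chips; eligible A, B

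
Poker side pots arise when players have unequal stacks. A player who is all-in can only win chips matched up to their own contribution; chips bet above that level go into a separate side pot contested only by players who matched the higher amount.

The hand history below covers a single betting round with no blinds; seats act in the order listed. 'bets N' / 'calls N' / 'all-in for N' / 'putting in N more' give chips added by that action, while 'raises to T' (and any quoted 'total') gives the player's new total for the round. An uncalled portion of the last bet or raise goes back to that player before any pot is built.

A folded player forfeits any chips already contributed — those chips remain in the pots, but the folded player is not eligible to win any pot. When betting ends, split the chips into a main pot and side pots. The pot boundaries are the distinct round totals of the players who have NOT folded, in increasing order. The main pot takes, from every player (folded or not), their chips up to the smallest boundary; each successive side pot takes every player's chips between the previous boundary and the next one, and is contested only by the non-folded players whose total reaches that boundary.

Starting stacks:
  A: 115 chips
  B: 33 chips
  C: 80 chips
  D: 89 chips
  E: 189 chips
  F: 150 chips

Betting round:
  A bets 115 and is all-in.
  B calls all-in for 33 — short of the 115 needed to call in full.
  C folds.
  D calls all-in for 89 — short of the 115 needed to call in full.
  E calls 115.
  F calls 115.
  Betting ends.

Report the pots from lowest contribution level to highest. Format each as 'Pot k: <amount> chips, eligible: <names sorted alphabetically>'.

Pot 1: 165 chips, eligible: A, B, D, E, F
Pot 2: 224 chips, eligible: A, D, E, F
Pot 3: 78 chips, eligible: A, E, F

Derivation:
Contributions: A=115, B=33, D=89, E=115, F=115
Folded: C
Pot levels (distinct totals of non-folded players): 33, 89, 115
Layer 1-33: 33 each from A, B, D, E, F = 33*5 = 165 chips; eligible A, B, D, E, F
Layer 34-89: 56 each from A, D, E, F = 56*4 = 224 chips; eligible A, D, E, F
Layer 90-115: 26 each from A, E, F = 26*3 = 78 chips; eligible A, E, F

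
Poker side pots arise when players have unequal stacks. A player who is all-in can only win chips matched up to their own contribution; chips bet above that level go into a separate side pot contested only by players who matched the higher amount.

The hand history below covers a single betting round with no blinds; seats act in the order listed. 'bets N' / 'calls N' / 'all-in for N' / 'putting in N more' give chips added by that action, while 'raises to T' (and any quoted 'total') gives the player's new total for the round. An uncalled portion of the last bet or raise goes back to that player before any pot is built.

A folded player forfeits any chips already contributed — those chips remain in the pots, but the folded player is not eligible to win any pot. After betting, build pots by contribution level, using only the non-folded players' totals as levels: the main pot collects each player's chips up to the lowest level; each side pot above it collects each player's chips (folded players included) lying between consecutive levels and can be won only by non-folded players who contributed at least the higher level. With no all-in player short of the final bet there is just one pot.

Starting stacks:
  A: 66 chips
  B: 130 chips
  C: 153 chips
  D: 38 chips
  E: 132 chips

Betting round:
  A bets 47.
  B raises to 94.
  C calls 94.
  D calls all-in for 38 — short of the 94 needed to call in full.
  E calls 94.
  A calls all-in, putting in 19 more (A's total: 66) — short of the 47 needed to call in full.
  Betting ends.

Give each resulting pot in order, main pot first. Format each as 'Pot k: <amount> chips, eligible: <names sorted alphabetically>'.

Pot 1: 190 chips, eligible: A, B, C, D, E
Pot 2: 112 chips, eligible: A, B, C, E
Pot 3: 84 chips, eligible: B, C, E

Derivation:
Contributions: A=66, B=94, C=94, D=38, E=94
Pot levels (distinct totals of non-folded players): 38, 66, 94
Layer 1-38: 38 each from A, B, C, D, E = 38*5 = 190 chips; eligible A, B, C, D, E
Layer 39-66: 28 each from A, B, C, E = 28*4 = 112 chips; eligible A, B, C, E
Layer 67-94: 28 each from B, C, E = 28*3 = 84 chips; eligible B, C, E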